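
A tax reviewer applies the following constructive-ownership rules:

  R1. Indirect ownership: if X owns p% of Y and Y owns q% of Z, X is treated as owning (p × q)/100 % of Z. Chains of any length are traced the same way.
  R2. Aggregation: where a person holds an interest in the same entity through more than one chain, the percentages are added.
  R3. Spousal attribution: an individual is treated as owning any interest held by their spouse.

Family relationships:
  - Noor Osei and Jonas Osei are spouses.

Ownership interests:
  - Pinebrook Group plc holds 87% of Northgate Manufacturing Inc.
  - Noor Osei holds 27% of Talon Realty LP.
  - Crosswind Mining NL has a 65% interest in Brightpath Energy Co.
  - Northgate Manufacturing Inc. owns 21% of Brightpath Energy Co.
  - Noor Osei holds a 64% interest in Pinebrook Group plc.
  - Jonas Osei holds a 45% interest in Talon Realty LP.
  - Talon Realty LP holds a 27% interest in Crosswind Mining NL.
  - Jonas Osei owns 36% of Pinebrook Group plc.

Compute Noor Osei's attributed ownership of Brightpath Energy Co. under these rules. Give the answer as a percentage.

By spousal attribution (R3), Noor Osei is treated as also owning Jonas Osei's interest in Talon Realty LP, giving 27% + 45% = 72%.
By spousal attribution (R3), Noor Osei is treated as also owning Jonas Osei's interest in Pinebrook Group plc, giving 64% + 36% = 100%.
Chain via Talon Realty LP → Crosswind Mining NL (R1): 72% × 27% × 65% = 12.636% of Brightpath Energy Co.
Chain via Pinebrook Group plc → Northgate Manufacturing Inc. (R1): 100% × 87% × 21% = 18.27% of Brightpath Energy Co.
Aggregating (R2): 12.636% + 18.27% = 30.906%.

30.906%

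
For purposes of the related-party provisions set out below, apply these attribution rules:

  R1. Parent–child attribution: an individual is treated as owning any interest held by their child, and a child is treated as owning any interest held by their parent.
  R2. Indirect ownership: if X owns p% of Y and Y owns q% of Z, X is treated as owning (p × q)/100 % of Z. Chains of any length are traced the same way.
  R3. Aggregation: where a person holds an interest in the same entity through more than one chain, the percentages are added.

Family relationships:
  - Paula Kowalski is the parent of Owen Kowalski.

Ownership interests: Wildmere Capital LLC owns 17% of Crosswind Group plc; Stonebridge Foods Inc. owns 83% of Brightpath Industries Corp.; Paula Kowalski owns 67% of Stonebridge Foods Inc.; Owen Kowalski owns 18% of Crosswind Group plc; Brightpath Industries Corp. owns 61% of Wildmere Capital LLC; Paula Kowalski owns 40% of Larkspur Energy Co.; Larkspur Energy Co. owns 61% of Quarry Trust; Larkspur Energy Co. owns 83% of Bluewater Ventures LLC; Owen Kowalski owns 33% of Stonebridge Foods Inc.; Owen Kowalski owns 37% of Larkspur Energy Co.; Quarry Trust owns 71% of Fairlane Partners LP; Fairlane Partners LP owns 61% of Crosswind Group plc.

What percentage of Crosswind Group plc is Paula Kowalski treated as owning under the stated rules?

By parent–child attribution (R1), Paula Kowalski is treated as also owning Owen Kowalski's interest in Stonebridge Foods Inc, giving 67% + 33% = 100%.
By parent–child attribution (R1), Paula Kowalski is treated as also owning Owen Kowalski's interest in Larkspur Energy Co, giving 40% + 37% = 77%.
By parent–child attribution (R1), Paula Kowalski is treated as owning Owen Kowalski's 18% interest in Crosswind Group plc.
Chain via Stonebridge Foods Inc. → Brightpath Industries Corp. → Wildmere Capital LLC (R2): 100% × 83% × 61% × 17% = 8.6071% of Crosswind Group plc.
Chain via Larkspur Energy Co. → Quarry Trust → Fairlane Partners LP (R2): 77% × 61% × 71% × 61% = 20.342707% of Crosswind Group plc.
Direct interest in Crosswind Group plc: 18%.
Aggregating (R3): 8.6071% + 20.342707% + 18% = 46.949807%.

46.949807%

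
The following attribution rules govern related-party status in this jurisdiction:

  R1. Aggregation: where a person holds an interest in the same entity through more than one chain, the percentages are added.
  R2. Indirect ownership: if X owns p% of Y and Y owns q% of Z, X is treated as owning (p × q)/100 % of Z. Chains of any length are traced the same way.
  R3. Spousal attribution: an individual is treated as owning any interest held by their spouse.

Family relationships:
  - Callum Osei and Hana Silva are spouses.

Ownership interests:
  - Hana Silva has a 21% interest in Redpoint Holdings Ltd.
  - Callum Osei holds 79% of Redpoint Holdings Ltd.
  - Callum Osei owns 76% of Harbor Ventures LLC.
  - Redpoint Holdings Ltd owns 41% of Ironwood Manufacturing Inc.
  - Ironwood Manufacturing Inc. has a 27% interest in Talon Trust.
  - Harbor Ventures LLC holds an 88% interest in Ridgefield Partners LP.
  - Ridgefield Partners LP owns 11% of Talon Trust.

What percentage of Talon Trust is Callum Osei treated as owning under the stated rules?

18.4268%

By spousal attribution (R3), Callum Osei is treated as also owning Hana Silva's interest in Redpoint Holdings Ltd, giving 79% + 21% = 100%.
Chain via Redpoint Holdings Ltd → Ironwood Manufacturing Inc. (R2): 100% × 41% × 27% = 11.07% of Talon Trust.
Chain via Harbor Ventures LLC → Ridgefield Partners LP (R2): 76% × 88% × 11% = 7.3568% of Talon Trust.
Aggregating (R1): 11.07% + 7.3568% = 18.4268%.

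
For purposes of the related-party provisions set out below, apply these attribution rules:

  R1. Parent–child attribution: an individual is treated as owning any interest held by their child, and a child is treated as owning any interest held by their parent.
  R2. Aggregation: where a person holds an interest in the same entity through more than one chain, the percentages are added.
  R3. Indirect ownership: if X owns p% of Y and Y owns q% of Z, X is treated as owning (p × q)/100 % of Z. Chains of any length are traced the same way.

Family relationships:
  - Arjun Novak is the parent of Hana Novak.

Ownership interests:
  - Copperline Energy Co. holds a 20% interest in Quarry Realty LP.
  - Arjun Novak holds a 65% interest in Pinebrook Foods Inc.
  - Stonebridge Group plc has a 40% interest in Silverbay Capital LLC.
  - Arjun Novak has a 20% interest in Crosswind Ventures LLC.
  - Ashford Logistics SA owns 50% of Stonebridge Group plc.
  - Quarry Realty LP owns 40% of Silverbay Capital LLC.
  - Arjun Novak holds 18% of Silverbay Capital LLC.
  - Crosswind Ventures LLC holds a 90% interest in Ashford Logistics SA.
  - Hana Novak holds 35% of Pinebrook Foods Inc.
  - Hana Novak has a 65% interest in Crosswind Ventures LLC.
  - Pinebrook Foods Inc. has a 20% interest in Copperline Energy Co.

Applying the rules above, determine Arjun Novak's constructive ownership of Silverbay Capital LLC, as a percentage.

By parent–child attribution (R1), Arjun Novak is treated as also owning Hana Novak's interest in Crosswind Ventures LLC, giving 20% + 65% = 85%.
By parent–child attribution (R1), Arjun Novak is treated as also owning Hana Novak's interest in Pinebrook Foods Inc, giving 65% + 35% = 100%.
Chain via Crosswind Ventures LLC → Ashford Logistics SA → Stonebridge Group plc (R3): 85% × 90% × 50% × 40% = 15.3% of Silverbay Capital LLC.
Chain via Pinebrook Foods Inc. → Copperline Energy Co. → Quarry Realty LP (R3): 100% × 20% × 20% × 40% = 1.6% of Silverbay Capital LLC.
Direct interest in Silverbay Capital LLC: 18%.
Aggregating (R2): 15.3% + 1.6% + 18% = 34.9%.

34.9%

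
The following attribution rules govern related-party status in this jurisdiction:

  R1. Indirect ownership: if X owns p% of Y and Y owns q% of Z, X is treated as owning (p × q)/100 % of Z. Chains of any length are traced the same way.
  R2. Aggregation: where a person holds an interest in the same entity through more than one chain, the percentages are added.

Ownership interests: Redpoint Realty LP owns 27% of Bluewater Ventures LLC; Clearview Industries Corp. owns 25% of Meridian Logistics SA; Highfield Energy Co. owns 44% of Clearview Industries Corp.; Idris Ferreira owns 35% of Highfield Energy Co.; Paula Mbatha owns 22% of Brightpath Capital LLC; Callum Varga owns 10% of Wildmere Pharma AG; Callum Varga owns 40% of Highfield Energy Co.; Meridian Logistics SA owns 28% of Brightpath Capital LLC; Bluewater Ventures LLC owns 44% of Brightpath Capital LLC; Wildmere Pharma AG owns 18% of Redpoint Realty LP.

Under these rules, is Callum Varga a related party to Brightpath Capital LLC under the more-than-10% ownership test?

No

Chain via Highfield Energy Co. → Clearview Industries Corp. → Meridian Logistics SA (R1): 40% × 44% × 25% × 28% = 1.232% of Brightpath Capital LLC.
Chain via Wildmere Pharma AG → Redpoint Realty LP → Bluewater Ventures LLC (R1): 10% × 18% × 27% × 44% = 0.21384% of Brightpath Capital LLC.
Aggregating (R2): 1.232% + 0.21384% = 1.44584%.
1.44584% does not exceed the 10% threshold, so Callum is not a related party to Brightpath Capital LLC.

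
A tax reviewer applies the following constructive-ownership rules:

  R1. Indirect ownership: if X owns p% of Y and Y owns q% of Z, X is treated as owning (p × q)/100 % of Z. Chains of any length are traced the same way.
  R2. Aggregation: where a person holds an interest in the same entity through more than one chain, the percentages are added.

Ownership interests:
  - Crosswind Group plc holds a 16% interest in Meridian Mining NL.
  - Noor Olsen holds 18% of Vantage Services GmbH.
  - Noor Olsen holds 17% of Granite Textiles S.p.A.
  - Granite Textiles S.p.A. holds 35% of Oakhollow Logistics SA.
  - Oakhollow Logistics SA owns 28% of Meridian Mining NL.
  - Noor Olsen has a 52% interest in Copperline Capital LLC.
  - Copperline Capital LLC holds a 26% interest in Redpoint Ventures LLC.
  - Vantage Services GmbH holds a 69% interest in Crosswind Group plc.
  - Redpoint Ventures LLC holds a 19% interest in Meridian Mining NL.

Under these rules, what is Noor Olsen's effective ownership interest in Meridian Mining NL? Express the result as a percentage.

Chain via Vantage Services GmbH → Crosswind Group plc (R1): 18% × 69% × 16% = 1.9872% of Meridian Mining NL.
Chain via Granite Textiles S.p.A. → Oakhollow Logistics SA (R1): 17% × 35% × 28% = 1.666% of Meridian Mining NL.
Chain via Copperline Capital LLC → Redpoint Ventures LLC (R1): 52% × 26% × 19% = 2.5688% of Meridian Mining NL.
Aggregating (R2): 1.9872% + 1.666% + 2.5688% = 6.222%.

6.222%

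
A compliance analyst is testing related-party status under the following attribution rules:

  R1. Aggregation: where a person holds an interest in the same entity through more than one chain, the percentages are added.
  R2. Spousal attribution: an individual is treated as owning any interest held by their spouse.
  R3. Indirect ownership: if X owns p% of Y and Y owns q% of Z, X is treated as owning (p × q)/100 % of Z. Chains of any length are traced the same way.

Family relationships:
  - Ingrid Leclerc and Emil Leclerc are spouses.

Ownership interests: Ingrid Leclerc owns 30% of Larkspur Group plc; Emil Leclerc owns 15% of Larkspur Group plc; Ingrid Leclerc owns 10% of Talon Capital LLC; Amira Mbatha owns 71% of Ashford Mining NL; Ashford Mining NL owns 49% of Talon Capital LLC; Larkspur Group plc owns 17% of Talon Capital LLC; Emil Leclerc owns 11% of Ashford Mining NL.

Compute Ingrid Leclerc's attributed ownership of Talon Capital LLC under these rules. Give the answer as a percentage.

23.04%

By spousal attribution (R2), Ingrid Leclerc is treated as also owning Emil Leclerc's interest in Larkspur Group plc, giving 30% + 15% = 45%.
By spousal attribution (R2), Ingrid Leclerc is treated as owning Emil Leclerc's 11% interest in Ashford Mining NL.
Chain via Larkspur Group plc (R3): 45% × 17% = 7.65% of Talon Capital LLC.
Direct interest in Talon Capital LLC: 10%.
Chain via Ashford Mining NL (R3): 11% × 49% = 5.39% of Talon Capital LLC.
Aggregating (R1): 7.65% + 10% + 5.39% = 23.04%.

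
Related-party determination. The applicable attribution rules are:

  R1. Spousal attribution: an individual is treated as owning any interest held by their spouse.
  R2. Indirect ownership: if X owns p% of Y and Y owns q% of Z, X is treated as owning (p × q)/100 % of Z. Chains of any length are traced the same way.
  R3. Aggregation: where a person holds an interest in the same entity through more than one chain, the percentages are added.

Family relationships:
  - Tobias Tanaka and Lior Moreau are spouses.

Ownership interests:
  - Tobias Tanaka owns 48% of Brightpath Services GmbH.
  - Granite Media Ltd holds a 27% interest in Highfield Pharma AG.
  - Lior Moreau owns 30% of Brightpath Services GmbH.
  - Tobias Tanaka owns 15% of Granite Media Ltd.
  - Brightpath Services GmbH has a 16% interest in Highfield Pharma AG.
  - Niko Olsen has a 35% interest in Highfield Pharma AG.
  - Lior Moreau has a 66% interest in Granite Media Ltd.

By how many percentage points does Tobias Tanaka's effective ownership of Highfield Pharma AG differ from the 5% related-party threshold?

29.35

By spousal attribution (R1), Tobias Tanaka is treated as also owning Lior Moreau's interest in Granite Media Ltd, giving 15% + 66% = 81%.
By spousal attribution (R1), Tobias Tanaka is treated as also owning Lior Moreau's interest in Brightpath Services GmbH, giving 48% + 30% = 78%.
Chain via Granite Media Ltd (R2): 81% × 27% = 21.87% of Highfield Pharma AG.
Chain via Brightpath Services GmbH (R2): 78% × 16% = 12.48% of Highfield Pharma AG.
Aggregating (R3): 21.87% + 12.48% = 34.35%.
34.35% exceeds the 5% threshold by 29.35 percentage points.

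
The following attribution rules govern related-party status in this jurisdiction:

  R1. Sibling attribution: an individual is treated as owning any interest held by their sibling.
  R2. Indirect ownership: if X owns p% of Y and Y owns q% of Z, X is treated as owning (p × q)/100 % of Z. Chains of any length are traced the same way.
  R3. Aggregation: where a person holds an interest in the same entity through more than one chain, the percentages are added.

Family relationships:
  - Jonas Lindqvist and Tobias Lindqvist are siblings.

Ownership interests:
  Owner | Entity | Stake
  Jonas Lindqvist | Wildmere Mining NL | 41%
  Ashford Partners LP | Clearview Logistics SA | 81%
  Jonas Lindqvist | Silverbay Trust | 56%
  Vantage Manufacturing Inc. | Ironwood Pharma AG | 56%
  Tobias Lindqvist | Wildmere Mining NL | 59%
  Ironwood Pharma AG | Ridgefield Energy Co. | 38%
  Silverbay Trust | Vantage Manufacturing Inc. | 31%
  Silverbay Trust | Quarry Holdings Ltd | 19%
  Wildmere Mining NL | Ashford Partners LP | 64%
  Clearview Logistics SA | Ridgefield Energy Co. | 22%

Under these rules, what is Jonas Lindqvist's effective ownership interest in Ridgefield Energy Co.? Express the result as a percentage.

By sibling attribution (R1), Jonas Lindqvist is treated as also owning Tobias Lindqvist's interest in Wildmere Mining NL, giving 41% + 59% = 100%.
Chain via Wildmere Mining NL → Ashford Partners LP → Clearview Logistics SA (R2): 100% × 64% × 81% × 22% = 11.4048% of Ridgefield Energy Co.
Chain via Silverbay Trust → Vantage Manufacturing Inc. → Ironwood Pharma AG (R2): 56% × 31% × 56% × 38% = 3.694208% of Ridgefield Energy Co.
Aggregating (R3): 11.4048% + 3.694208% = 15.099008%.

15.099008%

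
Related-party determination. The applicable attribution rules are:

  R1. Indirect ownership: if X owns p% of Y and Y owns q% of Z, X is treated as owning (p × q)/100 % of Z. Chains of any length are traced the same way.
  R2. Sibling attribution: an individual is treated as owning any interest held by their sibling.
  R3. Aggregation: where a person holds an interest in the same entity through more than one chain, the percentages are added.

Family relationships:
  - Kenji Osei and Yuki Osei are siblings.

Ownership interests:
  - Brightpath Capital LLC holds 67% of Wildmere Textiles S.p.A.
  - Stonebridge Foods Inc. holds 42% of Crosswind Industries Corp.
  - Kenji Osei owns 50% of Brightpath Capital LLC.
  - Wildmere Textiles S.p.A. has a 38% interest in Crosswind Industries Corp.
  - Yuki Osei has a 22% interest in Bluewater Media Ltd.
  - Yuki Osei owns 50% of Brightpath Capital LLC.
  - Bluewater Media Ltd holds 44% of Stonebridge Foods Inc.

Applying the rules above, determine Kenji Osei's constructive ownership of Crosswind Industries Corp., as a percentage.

By sibling attribution (R2), Kenji Osei is treated as also owning Yuki Osei's interest in Brightpath Capital LLC, giving 50% + 50% = 100%.
By sibling attribution (R2), Kenji Osei is treated as owning Yuki Osei's 22% interest in Bluewater Media Ltd.
Chain via Brightpath Capital LLC → Wildmere Textiles S.p.A. (R1): 100% × 67% × 38% = 25.46% of Crosswind Industries Corp.
Chain via Bluewater Media Ltd → Stonebridge Foods Inc. (R1): 22% × 44% × 42% = 4.0656% of Crosswind Industries Corp.
Aggregating (R3): 25.46% + 4.0656% = 29.5256%.

29.5256%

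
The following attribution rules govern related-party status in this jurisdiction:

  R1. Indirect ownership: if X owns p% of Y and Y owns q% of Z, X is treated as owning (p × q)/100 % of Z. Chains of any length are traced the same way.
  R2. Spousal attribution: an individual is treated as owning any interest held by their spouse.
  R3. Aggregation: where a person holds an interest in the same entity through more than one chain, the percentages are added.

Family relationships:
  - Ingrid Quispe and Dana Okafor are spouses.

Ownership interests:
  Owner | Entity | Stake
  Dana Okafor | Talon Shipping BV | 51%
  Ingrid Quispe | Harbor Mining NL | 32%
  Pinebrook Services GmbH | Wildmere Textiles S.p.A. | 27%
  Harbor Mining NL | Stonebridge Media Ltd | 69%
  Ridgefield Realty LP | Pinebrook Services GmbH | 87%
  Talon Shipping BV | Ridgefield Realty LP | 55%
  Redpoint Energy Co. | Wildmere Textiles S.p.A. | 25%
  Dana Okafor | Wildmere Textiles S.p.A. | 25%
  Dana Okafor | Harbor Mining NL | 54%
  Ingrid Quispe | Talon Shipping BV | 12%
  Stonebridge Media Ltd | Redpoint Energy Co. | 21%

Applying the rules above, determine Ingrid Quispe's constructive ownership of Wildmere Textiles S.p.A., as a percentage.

By spousal attribution (R2), Ingrid Quispe is treated as also owning Dana Okafor's interest in Talon Shipping BV, giving 12% + 51% = 63%.
By spousal attribution (R2), Ingrid Quispe is treated as also owning Dana Okafor's interest in Harbor Mining NL, giving 32% + 54% = 86%.
By spousal attribution (R2), Ingrid Quispe is treated as owning Dana Okafor's 25% interest in Wildmere Textiles S.p.A.
Chain via Talon Shipping BV → Ridgefield Realty LP → Pinebrook Services GmbH (R1): 63% × 55% × 87% × 27% = 8.139285% of Wildmere Textiles S.p.A.
Chain via Harbor Mining NL → Stonebridge Media Ltd → Redpoint Energy Co. (R1): 86% × 69% × 21% × 25% = 3.11535% of Wildmere Textiles S.p.A.
Direct interest in Wildmere Textiles S.p.A: 25%.
Aggregating (R3): 8.139285% + 3.11535% + 25% = 36.254635%.

36.254635%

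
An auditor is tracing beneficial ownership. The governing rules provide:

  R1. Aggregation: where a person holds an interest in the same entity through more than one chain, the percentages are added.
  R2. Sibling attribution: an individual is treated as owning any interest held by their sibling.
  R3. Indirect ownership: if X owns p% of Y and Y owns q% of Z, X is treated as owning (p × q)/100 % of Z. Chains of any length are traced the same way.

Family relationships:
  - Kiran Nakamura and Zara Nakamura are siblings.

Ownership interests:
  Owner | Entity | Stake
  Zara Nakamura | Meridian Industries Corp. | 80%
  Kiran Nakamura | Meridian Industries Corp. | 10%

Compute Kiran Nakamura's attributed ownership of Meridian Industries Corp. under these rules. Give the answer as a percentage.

By sibling attribution (R2), Kiran Nakamura is treated as also owning Zara Nakamura's interest in Meridian Industries Corp, giving 10% + 80% = 90%.
Direct interest in Meridian Industries Corp: 90%.

90%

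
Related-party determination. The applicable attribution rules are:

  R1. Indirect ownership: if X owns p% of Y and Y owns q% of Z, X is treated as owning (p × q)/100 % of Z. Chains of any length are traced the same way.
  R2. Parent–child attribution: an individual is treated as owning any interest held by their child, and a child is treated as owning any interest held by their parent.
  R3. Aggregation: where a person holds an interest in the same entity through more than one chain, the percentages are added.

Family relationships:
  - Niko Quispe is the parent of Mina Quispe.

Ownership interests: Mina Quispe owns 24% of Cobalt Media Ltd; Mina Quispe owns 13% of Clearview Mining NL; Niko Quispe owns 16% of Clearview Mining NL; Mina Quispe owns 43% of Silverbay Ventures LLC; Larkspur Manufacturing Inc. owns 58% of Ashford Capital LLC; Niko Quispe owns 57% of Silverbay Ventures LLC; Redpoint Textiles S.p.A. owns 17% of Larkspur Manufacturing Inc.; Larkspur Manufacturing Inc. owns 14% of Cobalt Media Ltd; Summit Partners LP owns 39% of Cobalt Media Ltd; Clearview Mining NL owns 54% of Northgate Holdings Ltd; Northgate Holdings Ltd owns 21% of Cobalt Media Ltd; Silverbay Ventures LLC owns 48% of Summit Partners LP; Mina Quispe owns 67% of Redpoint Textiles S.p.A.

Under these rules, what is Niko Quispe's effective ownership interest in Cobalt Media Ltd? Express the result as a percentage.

By parent–child attribution (R2), Niko Quispe is treated as also owning Mina Quispe's interest in Silverbay Ventures LLC, giving 57% + 43% = 100%.
By parent–child attribution (R2), Niko Quispe is treated as also owning Mina Quispe's interest in Clearview Mining NL, giving 16% + 13% = 29%.
By parent–child attribution (R2), Niko Quispe is treated as owning Mina Quispe's 67% interest in Redpoint Textiles S.p.A.
By parent–child attribution (R2), Niko Quispe is treated as owning Mina Quispe's 24% interest in Cobalt Media Ltd.
Chain via Silverbay Ventures LLC → Summit Partners LP (R1): 100% × 48% × 39% = 18.72% of Cobalt Media Ltd.
Chain via Clearview Mining NL → Northgate Holdings Ltd (R1): 29% × 54% × 21% = 3.2886% of Cobalt Media Ltd.
Chain via Redpoint Textiles S.p.A. → Larkspur Manufacturing Inc. (R1): 67% × 17% × 14% = 1.5946% of Cobalt Media Ltd.
Direct interest in Cobalt Media Ltd: 24%.
Aggregating (R3): 18.72% + 3.2886% + 1.5946% + 24% = 47.6032%.

47.6032%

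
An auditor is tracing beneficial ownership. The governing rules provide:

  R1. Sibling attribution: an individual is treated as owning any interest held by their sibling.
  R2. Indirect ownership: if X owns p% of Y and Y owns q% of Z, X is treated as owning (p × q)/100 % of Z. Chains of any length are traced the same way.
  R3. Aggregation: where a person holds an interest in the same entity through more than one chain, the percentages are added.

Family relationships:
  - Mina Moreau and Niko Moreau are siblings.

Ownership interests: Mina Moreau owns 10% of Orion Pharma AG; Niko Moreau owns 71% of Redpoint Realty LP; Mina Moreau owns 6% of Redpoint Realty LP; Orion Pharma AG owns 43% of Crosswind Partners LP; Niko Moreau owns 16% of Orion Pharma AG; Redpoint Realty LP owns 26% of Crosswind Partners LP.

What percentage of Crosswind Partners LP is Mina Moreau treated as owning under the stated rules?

By sibling attribution (R1), Mina Moreau is treated as also owning Niko Moreau's interest in Orion Pharma AG, giving 10% + 16% = 26%.
By sibling attribution (R1), Mina Moreau is treated as also owning Niko Moreau's interest in Redpoint Realty LP, giving 6% + 71% = 77%.
Chain via Orion Pharma AG (R2): 26% × 43% = 11.18% of Crosswind Partners LP.
Chain via Redpoint Realty LP (R2): 77% × 26% = 20.02% of Crosswind Partners LP.
Aggregating (R3): 11.18% + 20.02% = 31.2%.

31.2%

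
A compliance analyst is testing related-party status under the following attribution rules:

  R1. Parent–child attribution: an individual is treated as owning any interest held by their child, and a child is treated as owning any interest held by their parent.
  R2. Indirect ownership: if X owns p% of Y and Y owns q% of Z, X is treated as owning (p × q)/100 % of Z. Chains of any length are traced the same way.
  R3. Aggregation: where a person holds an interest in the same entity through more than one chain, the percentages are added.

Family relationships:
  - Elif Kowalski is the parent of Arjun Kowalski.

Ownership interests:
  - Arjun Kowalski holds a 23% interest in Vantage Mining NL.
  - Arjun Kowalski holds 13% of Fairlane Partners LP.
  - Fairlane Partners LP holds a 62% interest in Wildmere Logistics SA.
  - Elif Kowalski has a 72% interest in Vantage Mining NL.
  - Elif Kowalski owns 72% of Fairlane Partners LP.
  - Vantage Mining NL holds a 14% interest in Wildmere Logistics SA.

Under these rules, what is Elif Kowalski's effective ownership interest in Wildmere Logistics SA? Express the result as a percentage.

By parent–child attribution (R1), Elif Kowalski is treated as also owning Arjun Kowalski's interest in Vantage Mining NL, giving 72% + 23% = 95%.
By parent–child attribution (R1), Elif Kowalski is treated as also owning Arjun Kowalski's interest in Fairlane Partners LP, giving 72% + 13% = 85%.
Chain via Vantage Mining NL (R2): 95% × 14% = 13.3% of Wildmere Logistics SA.
Chain via Fairlane Partners LP (R2): 85% × 62% = 52.7% of Wildmere Logistics SA.
Aggregating (R3): 13.3% + 52.7% = 66%.

66%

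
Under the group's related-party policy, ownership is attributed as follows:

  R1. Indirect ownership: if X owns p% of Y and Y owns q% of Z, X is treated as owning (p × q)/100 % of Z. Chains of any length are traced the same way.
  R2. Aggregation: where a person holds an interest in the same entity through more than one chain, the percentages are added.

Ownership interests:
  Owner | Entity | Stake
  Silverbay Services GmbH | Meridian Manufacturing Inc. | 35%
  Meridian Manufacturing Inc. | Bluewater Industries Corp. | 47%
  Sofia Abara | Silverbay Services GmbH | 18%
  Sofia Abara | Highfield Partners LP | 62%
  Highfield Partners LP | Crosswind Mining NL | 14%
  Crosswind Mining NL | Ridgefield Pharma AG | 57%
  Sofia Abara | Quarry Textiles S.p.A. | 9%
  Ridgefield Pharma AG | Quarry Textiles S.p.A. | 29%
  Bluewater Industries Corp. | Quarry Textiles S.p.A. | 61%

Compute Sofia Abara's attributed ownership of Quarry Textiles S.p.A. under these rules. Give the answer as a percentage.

12.241014%

Chain via Silverbay Services GmbH → Meridian Manufacturing Inc. → Bluewater Industries Corp. (R1): 18% × 35% × 47% × 61% = 1.80621% of Quarry Textiles S.p.A.
Chain via Highfield Partners LP → Crosswind Mining NL → Ridgefield Pharma AG (R1): 62% × 14% × 57% × 29% = 1.434804% of Quarry Textiles S.p.A.
Direct interest in Quarry Textiles S.p.A: 9%.
Aggregating (R2): 1.80621% + 1.434804% + 9% = 12.241014%.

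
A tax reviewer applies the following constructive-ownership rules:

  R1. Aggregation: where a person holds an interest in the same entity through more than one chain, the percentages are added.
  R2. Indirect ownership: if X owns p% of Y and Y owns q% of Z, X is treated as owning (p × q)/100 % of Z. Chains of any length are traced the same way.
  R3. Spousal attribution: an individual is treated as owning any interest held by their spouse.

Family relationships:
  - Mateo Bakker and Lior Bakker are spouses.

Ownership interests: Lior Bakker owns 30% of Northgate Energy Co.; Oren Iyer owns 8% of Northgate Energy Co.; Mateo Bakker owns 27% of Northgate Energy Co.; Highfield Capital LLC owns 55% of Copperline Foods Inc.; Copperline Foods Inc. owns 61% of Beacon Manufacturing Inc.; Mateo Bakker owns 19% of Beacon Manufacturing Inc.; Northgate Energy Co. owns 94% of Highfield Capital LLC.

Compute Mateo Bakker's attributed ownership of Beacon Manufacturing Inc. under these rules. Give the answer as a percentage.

By spousal attribution (R3), Mateo Bakker is treated as also owning Lior Bakker's interest in Northgate Energy Co, giving 27% + 30% = 57%.
Chain via Northgate Energy Co. → Highfield Capital LLC → Copperline Foods Inc. (R2): 57% × 94% × 55% × 61% = 17.97609% of Beacon Manufacturing Inc.
Direct interest in Beacon Manufacturing Inc: 19%.
Aggregating (R1): 17.97609% + 19% = 36.97609%.

36.97609%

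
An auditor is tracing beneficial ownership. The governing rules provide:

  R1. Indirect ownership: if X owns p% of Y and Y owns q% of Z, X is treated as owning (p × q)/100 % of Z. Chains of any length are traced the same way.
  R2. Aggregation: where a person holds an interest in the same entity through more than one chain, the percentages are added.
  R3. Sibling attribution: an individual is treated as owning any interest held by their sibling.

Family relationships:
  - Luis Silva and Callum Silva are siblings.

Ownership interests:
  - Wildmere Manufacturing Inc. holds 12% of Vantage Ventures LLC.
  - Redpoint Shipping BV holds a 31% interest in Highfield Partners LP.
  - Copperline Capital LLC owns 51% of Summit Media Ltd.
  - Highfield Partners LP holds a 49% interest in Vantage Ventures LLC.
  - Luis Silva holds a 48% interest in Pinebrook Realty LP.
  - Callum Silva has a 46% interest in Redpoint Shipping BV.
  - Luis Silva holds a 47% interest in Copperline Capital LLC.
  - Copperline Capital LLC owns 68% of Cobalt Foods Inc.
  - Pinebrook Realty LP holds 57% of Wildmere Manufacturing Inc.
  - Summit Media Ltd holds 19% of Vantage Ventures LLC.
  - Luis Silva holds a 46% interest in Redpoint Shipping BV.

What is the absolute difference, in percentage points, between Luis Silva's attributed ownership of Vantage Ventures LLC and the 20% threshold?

By sibling attribution (R3), Luis Silva is treated as also owning Callum Silva's interest in Redpoint Shipping BV, giving 46% + 46% = 92%.
Chain via Pinebrook Realty LP → Wildmere Manufacturing Inc. (R1): 48% × 57% × 12% = 3.2832% of Vantage Ventures LLC.
Chain via Copperline Capital LLC → Summit Media Ltd (R1): 47% × 51% × 19% = 4.5543% of Vantage Ventures LLC.
Chain via Redpoint Shipping BV → Highfield Partners LP (R1): 92% × 31% × 49% = 13.9748% of Vantage Ventures LLC.
Aggregating (R2): 3.2832% + 4.5543% + 13.9748% = 21.8123%.
21.8123% exceeds the 20% threshold by 1.8123 percentage points.

1.8123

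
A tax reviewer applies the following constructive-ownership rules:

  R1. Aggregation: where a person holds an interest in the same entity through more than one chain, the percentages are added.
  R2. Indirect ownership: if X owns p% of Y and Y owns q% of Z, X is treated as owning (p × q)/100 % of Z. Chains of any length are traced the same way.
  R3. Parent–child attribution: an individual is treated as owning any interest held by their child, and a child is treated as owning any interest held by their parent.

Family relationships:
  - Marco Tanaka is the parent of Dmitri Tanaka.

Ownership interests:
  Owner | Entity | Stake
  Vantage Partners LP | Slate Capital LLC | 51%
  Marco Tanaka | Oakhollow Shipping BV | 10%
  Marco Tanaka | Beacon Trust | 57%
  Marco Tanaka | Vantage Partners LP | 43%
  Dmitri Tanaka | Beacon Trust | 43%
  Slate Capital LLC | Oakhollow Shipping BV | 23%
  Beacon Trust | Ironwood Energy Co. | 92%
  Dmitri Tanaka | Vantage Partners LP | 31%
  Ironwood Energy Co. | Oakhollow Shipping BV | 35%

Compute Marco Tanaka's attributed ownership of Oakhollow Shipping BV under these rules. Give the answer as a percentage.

50.8802%

By parent–child attribution (R3), Marco Tanaka is treated as also owning Dmitri Tanaka's interest in Vantage Partners LP, giving 43% + 31% = 74%.
By parent–child attribution (R3), Marco Tanaka is treated as also owning Dmitri Tanaka's interest in Beacon Trust, giving 57% + 43% = 100%.
Chain via Vantage Partners LP → Slate Capital LLC (R2): 74% × 51% × 23% = 8.6802% of Oakhollow Shipping BV.
Chain via Beacon Trust → Ironwood Energy Co. (R2): 100% × 92% × 35% = 32.2% of Oakhollow Shipping BV.
Direct interest in Oakhollow Shipping BV: 10%.
Aggregating (R1): 8.6802% + 32.2% + 10% = 50.8802%.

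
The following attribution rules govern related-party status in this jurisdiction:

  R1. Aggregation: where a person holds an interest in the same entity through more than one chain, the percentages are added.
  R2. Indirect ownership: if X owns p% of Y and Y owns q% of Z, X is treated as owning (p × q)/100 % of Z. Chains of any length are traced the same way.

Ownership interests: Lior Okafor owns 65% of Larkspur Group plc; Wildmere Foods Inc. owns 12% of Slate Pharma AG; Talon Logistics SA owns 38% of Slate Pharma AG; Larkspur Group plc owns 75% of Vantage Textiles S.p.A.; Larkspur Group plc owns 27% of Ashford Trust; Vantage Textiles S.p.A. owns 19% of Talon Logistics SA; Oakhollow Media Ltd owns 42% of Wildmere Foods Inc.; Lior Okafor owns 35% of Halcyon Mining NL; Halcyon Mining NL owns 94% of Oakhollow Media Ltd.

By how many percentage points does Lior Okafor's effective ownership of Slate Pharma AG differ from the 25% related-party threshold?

Chain via Larkspur Group plc → Vantage Textiles S.p.A. → Talon Logistics SA (R2): 65% × 75% × 19% × 38% = 3.51975% of Slate Pharma AG.
Chain via Halcyon Mining NL → Oakhollow Media Ltd → Wildmere Foods Inc. (R2): 35% × 94% × 42% × 12% = 1.65816% of Slate Pharma AG.
Aggregating (R1): 3.51975% + 1.65816% = 5.17791%.
5.17791% falls short of the 25% threshold by 19.82209 percentage points.

19.82209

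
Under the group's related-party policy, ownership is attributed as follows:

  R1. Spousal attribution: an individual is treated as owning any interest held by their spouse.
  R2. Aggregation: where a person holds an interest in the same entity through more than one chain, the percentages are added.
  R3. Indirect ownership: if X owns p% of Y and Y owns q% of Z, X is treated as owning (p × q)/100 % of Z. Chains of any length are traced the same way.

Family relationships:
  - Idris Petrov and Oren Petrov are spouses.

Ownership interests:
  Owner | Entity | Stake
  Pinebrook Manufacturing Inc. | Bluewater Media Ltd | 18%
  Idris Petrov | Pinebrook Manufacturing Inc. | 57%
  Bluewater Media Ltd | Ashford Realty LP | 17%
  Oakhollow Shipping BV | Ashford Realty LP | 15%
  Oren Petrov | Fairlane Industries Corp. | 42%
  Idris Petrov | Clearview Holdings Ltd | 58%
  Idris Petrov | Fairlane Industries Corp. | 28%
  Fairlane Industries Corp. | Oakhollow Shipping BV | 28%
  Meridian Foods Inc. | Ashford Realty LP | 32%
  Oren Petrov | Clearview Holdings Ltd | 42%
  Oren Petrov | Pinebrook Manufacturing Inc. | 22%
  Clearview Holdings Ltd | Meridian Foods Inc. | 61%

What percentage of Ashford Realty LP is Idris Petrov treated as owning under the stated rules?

By spousal attribution (R1), Idris Petrov is treated as also owning Oren Petrov's interest in Clearview Holdings Ltd, giving 58% + 42% = 100%.
By spousal attribution (R1), Idris Petrov is treated as also owning Oren Petrov's interest in Pinebrook Manufacturing Inc, giving 57% + 22% = 79%.
By spousal attribution (R1), Idris Petrov is treated as also owning Oren Petrov's interest in Fairlane Industries Corp, giving 28% + 42% = 70%.
Chain via Clearview Holdings Ltd → Meridian Foods Inc. (R3): 100% × 61% × 32% = 19.52% of Ashford Realty LP.
Chain via Pinebrook Manufacturing Inc. → Bluewater Media Ltd (R3): 79% × 18% × 17% = 2.4174% of Ashford Realty LP.
Chain via Fairlane Industries Corp. → Oakhollow Shipping BV (R3): 70% × 28% × 15% = 2.94% of Ashford Realty LP.
Aggregating (R2): 19.52% + 2.4174% + 2.94% = 24.8774%.

24.8774%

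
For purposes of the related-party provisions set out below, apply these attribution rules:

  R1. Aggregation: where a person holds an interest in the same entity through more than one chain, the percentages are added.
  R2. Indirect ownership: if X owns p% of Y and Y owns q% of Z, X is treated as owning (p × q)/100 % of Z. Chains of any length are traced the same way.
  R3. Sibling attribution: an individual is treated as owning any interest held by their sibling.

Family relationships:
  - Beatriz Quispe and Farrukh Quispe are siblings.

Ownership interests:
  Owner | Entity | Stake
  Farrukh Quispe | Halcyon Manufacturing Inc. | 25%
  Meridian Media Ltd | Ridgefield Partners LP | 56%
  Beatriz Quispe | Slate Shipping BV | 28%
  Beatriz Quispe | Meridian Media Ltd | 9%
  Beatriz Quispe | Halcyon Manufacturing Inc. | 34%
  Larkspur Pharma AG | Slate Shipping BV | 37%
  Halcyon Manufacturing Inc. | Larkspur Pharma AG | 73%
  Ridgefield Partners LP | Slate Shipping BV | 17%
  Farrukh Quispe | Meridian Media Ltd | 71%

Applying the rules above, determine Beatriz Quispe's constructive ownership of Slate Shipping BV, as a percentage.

51.5519%

By sibling attribution (R3), Beatriz Quispe is treated as also owning Farrukh Quispe's interest in Meridian Media Ltd, giving 9% + 71% = 80%.
By sibling attribution (R3), Beatriz Quispe is treated as also owning Farrukh Quispe's interest in Halcyon Manufacturing Inc, giving 34% + 25% = 59%.
Chain via Meridian Media Ltd → Ridgefield Partners LP (R2): 80% × 56% × 17% = 7.616% of Slate Shipping BV.
Chain via Halcyon Manufacturing Inc. → Larkspur Pharma AG (R2): 59% × 73% × 37% = 15.9359% of Slate Shipping BV.
Direct interest in Slate Shipping BV: 28%.
Aggregating (R1): 7.616% + 15.9359% + 28% = 51.5519%.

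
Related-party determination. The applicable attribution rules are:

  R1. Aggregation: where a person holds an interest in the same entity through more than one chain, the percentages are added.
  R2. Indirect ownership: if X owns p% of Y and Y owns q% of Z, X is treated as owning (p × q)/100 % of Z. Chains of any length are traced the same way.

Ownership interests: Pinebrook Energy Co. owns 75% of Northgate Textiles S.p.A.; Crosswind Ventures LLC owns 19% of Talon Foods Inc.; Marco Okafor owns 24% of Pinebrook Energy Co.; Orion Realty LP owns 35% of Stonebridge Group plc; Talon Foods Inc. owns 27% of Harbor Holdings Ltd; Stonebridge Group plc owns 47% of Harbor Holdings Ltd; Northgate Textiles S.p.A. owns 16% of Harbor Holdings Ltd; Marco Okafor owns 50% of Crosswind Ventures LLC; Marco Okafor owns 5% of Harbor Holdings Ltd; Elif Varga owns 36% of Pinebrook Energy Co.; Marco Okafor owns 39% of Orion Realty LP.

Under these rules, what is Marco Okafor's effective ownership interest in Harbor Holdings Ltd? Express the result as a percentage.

16.8605%

Chain via Pinebrook Energy Co. → Northgate Textiles S.p.A. (R2): 24% × 75% × 16% = 2.88% of Harbor Holdings Ltd.
Chain via Crosswind Ventures LLC → Talon Foods Inc. (R2): 50% × 19% × 27% = 2.565% of Harbor Holdings Ltd.
Chain via Orion Realty LP → Stonebridge Group plc (R2): 39% × 35% × 47% = 6.4155% of Harbor Holdings Ltd.
Direct interest in Harbor Holdings Ltd: 5%.
Aggregating (R1): 2.88% + 2.565% + 6.4155% + 5% = 16.8605%.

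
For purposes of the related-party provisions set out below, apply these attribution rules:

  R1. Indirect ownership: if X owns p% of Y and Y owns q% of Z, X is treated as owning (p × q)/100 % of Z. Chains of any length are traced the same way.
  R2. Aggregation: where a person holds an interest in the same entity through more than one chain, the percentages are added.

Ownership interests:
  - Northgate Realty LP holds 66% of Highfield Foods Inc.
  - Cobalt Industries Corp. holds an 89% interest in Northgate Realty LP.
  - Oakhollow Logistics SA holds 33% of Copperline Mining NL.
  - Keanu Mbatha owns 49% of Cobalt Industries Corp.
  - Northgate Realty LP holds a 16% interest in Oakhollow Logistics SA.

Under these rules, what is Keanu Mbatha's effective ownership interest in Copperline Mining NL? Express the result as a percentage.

Chain via Cobalt Industries Corp. → Northgate Realty LP → Oakhollow Logistics SA (R1): 49% × 89% × 16% × 33% = 2.302608% of Copperline Mining NL.

2.302608%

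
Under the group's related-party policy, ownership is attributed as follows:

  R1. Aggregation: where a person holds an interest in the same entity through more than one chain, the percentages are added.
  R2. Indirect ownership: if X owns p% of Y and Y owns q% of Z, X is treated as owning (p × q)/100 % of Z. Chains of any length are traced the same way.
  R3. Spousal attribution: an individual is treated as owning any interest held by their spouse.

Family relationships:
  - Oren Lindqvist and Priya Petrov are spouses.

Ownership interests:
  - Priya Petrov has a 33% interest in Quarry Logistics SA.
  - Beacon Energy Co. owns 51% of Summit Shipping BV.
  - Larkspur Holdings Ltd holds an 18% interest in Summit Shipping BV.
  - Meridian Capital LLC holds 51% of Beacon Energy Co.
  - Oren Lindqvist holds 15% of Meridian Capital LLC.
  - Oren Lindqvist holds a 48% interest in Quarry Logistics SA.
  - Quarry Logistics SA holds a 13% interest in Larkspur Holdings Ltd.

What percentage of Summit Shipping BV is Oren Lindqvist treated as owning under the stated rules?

By spousal attribution (R3), Oren Lindqvist is treated as also owning Priya Petrov's interest in Quarry Logistics SA, giving 48% + 33% = 81%.
Chain via Quarry Logistics SA → Larkspur Holdings Ltd (R2): 81% × 13% × 18% = 1.8954% of Summit Shipping BV.
Chain via Meridian Capital LLC → Beacon Energy Co. (R2): 15% × 51% × 51% = 3.9015% of Summit Shipping BV.
Aggregating (R1): 1.8954% + 3.9015% = 5.7969%.

5.7969%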